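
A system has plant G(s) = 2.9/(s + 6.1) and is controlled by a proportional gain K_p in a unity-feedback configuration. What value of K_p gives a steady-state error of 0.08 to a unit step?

K_p = 24.2

Steady-state error for a unit step on this type-0 loop is 1/(1 + K_p·G(0)).
G(0) = 0.4754. Require 1/(1 + K_p·0.4754) = 0.08, so 1 + 0.4754·K_p = 12.5.
K_p = (12.5 − 1)/0.4754 = 24.2.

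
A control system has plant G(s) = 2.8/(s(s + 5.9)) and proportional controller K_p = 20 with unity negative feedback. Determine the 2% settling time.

The closed-loop denominator s² + 5.9s + 56 gives ω_n = √56 = 7.483 and ζ = 5.9/(2ω_n) = 0.3942.
2% settling time T_s ≈ 4/(ζω_n) = 4/2.95 = 1.36 s.

T_s ≈ 1.36 s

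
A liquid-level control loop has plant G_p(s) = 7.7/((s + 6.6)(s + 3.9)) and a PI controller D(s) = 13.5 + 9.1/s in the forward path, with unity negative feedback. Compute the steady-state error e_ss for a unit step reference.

0

The open loop D(s)G_p(s) has a pole at the origin (type 1), so the static position error constant is infinite and e_ss = 1/(1+∞) = 0.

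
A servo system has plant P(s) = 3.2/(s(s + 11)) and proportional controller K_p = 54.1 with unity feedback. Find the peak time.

The closed-loop denominator s² + 11s + 173.1 gives ω_n = √173.1 = 13.16 and ζ = 11/(2ω_n) = 0.418.
Damped frequency ω_d = ω_n√(1−ζ²) = 11.95 rad/s, so peak time T_p = π/ω_d = 0.263 s.

T_p = 0.263 s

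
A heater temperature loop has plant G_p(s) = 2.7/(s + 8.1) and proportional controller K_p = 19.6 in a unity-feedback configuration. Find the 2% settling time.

Closed-loop transfer function: T(s) = K_p·G_p(s)/(1 + K_p·G_p(s)) = 52.92/(s + 8.1 + 52.92) = 52.92/(s + 61.02).
Time constant τ = 1/61.02 = 0.01639 s, so the 2% settling time is about 4τ = 0.0656 s.

T_s ≈ 0.0656 s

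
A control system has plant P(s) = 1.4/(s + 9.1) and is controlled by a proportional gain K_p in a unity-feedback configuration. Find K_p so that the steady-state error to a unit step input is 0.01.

K_p = 644

Steady-state error for a unit step on this type-0 loop is 1/(1 + K_p·P(0)).
P(0) = 0.1538. Require 1/(1 + K_p·0.1538) = 0.01, so 1 + 0.1538·K_p = 100.
K_p = (100 − 1)/0.1538 = 644.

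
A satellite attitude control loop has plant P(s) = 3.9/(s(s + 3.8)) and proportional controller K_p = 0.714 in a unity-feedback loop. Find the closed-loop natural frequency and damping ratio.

With unity feedback the closed-loop characteristic equation is s² + 3.8s + 0.714·3.9 = s² + 3.8s + 2.785 = 0.
Matching s² + 2ζω_n s + ω_n²: ω_n = √2.785 = 1.669 rad/s and 2ζω_n = 3.8, so ζ = 3.8/(2·1.669) = 1.14.

ω_n = 1.67 rad/s, ζ = 1.14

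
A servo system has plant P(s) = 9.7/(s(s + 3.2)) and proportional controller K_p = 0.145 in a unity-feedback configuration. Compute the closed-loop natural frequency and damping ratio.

ω_n = 1.19 rad/s, ζ = 1.35

The closed-loop denominator is s(s+3.2) + 0.145·9.7 = s² + 3.2s + 1.406.
So ω_n² = 1.406 ⇒ ω_n = 1.186 rad/s, and ζ = 3.2/(2ω_n) = 1.35.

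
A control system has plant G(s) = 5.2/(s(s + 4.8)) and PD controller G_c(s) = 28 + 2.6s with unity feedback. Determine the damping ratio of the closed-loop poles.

Forward path: (28 + 2.6s)·5.2/(s(s+4.8)). The closed-loop characteristic equation is s² + (4.8 + 5.2·2.6)s + 5.2·28 = 0.
That is s² + 18.32s + 145.6 = 0, so ω_n = 12.07 rad/s and ζ = 18.32/(2·12.07) = 0.7591.

ζ = 0.759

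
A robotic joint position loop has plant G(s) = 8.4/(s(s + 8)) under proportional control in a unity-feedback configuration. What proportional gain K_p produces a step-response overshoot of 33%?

K_p = 17.2

From %OS = 100·exp(−πζ/√(1−ζ²)) = 33%, ζ = −ln(0.33)/√(π²+ln²(0.33)) = 0.3328.
Characteristic equation s² + 8s + 8.4K_p = 0 gives ζ = 8/(2√(8.4K_p)).
Setting ζ = 0.3328: √(8.4K_p) = 8/(2·0.3328) = 12.02, so K_p = 144.5/8.4 = 17.2.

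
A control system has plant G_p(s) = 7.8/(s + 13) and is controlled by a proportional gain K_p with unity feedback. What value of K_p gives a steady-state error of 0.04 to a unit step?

K_p = 40

Steady-state error for a unit step on this type-0 loop is 1/(1 + K_p·G_p(0)).
G_p(0) = 0.6. Require 1/(1 + K_p·0.6) = 0.04, so 1 + 0.6·K_p = 25.
K_p = (25 − 1)/0.6 = 40.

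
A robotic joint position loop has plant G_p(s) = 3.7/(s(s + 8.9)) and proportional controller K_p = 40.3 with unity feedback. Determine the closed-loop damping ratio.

The closed-loop denominator is s(s+8.9) + 40.3·3.7 = s² + 8.9s + 149.1.
Matching s² + 2ζω_n s + ω_n²: ω_n = √149.1 = 12.21 rad/s and 2ζω_n = 8.9, so ζ = 8.9/(2·12.21) = 0.364.

ζ = 0.364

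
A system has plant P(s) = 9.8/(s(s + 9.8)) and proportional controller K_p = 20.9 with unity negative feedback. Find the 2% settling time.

T_s ≈ 0.816 s

Closed-loop characteristic equation: s² + 9.8s + 204.8 = 0, so ω_n = 14.31 rad/s and ζ = 9.8/(2·14.31) = 0.3424.
2% settling time T_s ≈ 4/(ζω_n) = 4/4.9 = 0.816 s.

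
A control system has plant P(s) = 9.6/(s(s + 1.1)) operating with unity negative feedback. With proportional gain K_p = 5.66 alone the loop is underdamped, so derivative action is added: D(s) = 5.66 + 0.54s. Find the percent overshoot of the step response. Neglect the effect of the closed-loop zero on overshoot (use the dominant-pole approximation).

22.8%

Forward path: (5.66 + 0.54s)·9.6/(s(s+1.1)). The closed-loop characteristic equation is s² + (1.1 + 9.6·0.54)s + 9.6·5.66 = 0.
That is s² + 6.284s + 54.34 = 0, so ω_n = 7.371 rad/s and ζ = 6.284/(2·7.371) = 0.4262.
%OS = 100·exp(−πζ/√(1−ζ²)) = 22.8%.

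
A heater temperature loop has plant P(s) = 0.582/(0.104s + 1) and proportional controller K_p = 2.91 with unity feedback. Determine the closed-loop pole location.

Closed loop: T(s) = K_p·P/(1+K_p·P) = 1.694/(0.104s + 1 + 1.694), with pole at s = −(1 + 1.694)/0.104 = −25.9.

s = -25.9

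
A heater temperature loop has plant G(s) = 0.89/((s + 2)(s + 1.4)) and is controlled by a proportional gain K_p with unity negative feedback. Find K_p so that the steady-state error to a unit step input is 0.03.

The loop is type 0, so e_ss(step) = 1/(1 + K_pos) with K_pos = K_p·G(0).
G(0) = 0.3179. Require 1/(1 + K_p·0.3179) = 0.03, so 1 + 0.3179·K_p = 33.33.
K_p = (33.33 − 1)/0.3179 = 102.

K_p = 102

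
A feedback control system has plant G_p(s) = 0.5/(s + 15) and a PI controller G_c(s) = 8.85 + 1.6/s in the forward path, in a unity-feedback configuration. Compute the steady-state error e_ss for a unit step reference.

0

The open loop G_c(s)G_p(s) has a pole at the origin (type 1), so the static position error constant is infinite and e_ss = 1/(1+∞) = 0.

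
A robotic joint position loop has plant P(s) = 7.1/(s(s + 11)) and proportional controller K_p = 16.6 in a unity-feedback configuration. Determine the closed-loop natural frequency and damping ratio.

ω_n = 10.9 rad/s, ζ = 0.507

The closed-loop denominator is s(s+11) + 16.6·7.1 = s² + 11s + 117.9.
So ω_n² = 117.9 ⇒ ω_n = 10.86 rad/s, and ζ = 11/(2ω_n) = 0.507.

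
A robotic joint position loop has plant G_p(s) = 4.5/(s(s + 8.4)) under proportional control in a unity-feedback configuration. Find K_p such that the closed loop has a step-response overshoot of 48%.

From %OS = 100·exp(−πζ/√(1−ζ²)) = 48%, ζ = −ln(0.48)/√(π²+ln²(0.48)) = 0.2275.
Characteristic equation s² + 8.4s + 4.5K_p = 0 gives ζ = 8.4/(2√(4.5K_p)).
Setting ζ = 0.2275: √(4.5K_p) = 8.4/(2·0.2275) = 18.46, so K_p = 340.8/4.5 = 75.7.

K_p = 75.7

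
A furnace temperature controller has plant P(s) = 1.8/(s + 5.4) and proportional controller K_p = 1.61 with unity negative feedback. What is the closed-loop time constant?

τ = 0.121 s

Closed-loop transfer function: T(s) = K_p·P(s)/(1 + K_p·P(s)) = 2.898/(s + 5.4 + 2.898) = 2.898/(s + 8.298).
Time constant τ = 1/8.298 = 0.121 s.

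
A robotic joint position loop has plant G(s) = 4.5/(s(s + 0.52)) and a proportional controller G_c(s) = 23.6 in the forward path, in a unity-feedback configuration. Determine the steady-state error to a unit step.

0

The open loop G_c(s)G(s) has a pole at the origin (type 1), so the static position error constant is infinite and e_ss = 1/(1+∞) = 0.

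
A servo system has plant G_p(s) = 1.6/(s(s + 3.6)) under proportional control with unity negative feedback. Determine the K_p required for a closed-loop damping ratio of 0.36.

Closed-loop characteristic equation: s² + 3.6s + K_p·1.6 = 0.
So ω_n = √(1.6K_p) and 2ζω_n = 3.6, giving ζ = 3.6/(2√(1.6K_p)).
Setting ζ = 0.36: √(1.6K_p) = 3.6/(2·0.36) = 5, so K_p = 25/1.6 = 15.6.

K_p = 15.6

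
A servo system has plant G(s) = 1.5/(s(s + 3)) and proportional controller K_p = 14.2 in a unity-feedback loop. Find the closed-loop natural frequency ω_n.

ω_n = 4.62 rad/s

The closed-loop denominator is s(s+3) + 14.2·1.5 = s² + 3s + 21.3.
So ω_n² = 21.3 ⇒ ω_n = 4.615 rad/s, and ζ = 3/(2ω_n) = 0.325.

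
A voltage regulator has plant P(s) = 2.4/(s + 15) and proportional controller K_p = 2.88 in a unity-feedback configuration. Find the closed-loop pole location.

s = -21.91

Closed-loop transfer function: T(s) = K_p·P(s)/(1 + K_p·P(s)) = 6.912/(s + 15 + 6.912) = 6.912/(s + 21.91).
The closed-loop pole is at s = −21.91.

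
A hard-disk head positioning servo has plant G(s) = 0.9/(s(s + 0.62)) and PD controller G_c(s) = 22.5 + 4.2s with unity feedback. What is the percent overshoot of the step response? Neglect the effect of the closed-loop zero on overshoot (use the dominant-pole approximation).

17.2%

Forward path: (22.5 + 4.2s)·0.9/(s(s+0.62)). The closed-loop characteristic equation is s² + (0.62 + 0.9·4.2)s + 0.9·22.5 = 0.
That is s² + 4.4s + 20.25 = 0, so ω_n = 4.5 rad/s and ζ = 4.4/(2·4.5) = 0.4889.
%OS = 100·exp(−πζ/√(1−ζ²)) = 17.2%.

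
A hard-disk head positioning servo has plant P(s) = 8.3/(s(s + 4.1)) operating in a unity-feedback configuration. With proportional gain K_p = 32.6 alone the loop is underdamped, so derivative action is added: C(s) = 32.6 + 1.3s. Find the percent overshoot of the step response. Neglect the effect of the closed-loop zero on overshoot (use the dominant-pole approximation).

Forward path: (32.6 + 1.3s)·8.3/(s(s+4.1)). The closed-loop characteristic equation is s² + (4.1 + 8.3·1.3)s + 8.3·32.6 = 0.
That is s² + 14.89s + 270.6 = 0, so ω_n = 16.45 rad/s and ζ = 14.89/(2·16.45) = 0.4526.
%OS = 100·exp(−πζ/√(1−ζ²)) = 20.3%.

20.3%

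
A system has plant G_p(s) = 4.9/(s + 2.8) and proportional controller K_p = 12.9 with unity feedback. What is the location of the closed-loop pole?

s = -66.01

Closed-loop transfer function: T(s) = K_p·G_p(s)/(1 + K_p·G_p(s)) = 63.21/(s + 2.8 + 63.21) = 63.21/(s + 66.01).
The closed-loop pole is at s = −66.01.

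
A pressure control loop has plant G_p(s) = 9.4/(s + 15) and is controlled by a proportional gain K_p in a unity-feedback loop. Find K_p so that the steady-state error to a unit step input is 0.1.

The loop is type 0, so e_ss(step) = 1/(1 + K_pos) with K_pos = K_p·G_p(0).
G_p(0) = 0.6267. Require 1/(1 + K_p·0.6267) = 0.1, so 1 + 0.6267·K_p = 10.
K_p = (10 − 1)/0.6267 = 14.4.

K_p = 14.4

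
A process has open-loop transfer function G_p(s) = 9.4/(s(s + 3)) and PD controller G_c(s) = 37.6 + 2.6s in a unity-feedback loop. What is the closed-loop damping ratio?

Forward path: (37.6 + 2.6s)·9.4/(s(s+3)). The closed-loop characteristic equation is s² + (3 + 9.4·2.6)s + 9.4·37.6 = 0.
That is s² + 27.44s + 353.4 = 0, so ω_n = 18.8 rad/s and ζ = 27.44/(2·18.8) = 0.7298.

ζ = 0.73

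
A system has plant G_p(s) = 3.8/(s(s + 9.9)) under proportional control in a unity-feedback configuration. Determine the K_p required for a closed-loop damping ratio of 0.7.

Closed-loop characteristic equation: s² + 9.9s + K_p·3.8 = 0.
So ω_n = √(3.8K_p) and 2ζω_n = 9.9, giving ζ = 9.9/(2√(3.8K_p)).
Setting ζ = 0.7: √(3.8K_p) = 9.9/(2·0.7) = 7.071, so K_p = 50.01/3.8 = 13.2.

K_p = 13.2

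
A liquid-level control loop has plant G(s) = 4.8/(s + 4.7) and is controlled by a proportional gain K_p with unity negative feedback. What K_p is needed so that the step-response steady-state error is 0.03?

The loop is type 0, so e_ss(step) = 1/(1 + K_pos) with K_pos = K_p·G(0).
G(0) = 1.021. Require 1/(1 + K_p·1.021) = 0.03, so 1 + 1.021·K_p = 33.33.
K_p = (33.33 − 1)/1.021 = 31.7.

K_p = 31.7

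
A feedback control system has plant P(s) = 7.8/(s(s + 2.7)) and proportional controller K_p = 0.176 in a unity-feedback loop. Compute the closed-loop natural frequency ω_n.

ω_n = 1.17 rad/s

1 + K_p·P(s) = 0 gives s² + 2.7s + 1.373 = 0.
So ω_n² = 1.373 ⇒ ω_n = 1.172 rad/s, and ζ = 2.7/(2ω_n) = 1.15.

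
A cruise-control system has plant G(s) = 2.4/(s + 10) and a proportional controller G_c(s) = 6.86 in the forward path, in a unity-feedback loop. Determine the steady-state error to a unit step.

The loop is type 0. Static position error constant K_pos = G_c(0)·G(0) = 6.86·0.24 = 1.646.
Steady-state error to a unit step: e_ss = 1/(1+K_pos) = 1/2.646 = 0.378.

0.378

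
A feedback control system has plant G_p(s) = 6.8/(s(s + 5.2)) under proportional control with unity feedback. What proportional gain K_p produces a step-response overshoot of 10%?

From %OS = 100·exp(−πζ/√(1−ζ²)) = 10%, ζ = −ln(0.1)/√(π²+ln²(0.1)) = 0.5912.
Characteristic equation s² + 5.2s + 6.8K_p = 0 gives ζ = 5.2/(2√(6.8K_p)).
Setting ζ = 0.5912: √(6.8K_p) = 5.2/(2·0.5912) = 4.398, so K_p = 19.34/6.8 = 2.84.

K_p = 2.84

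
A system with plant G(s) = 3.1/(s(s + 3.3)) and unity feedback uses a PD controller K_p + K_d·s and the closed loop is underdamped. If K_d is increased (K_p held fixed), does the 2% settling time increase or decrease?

Characteristic equation s² + (3.3 + 3.1K_d)s + 3.1K_p = 0: raising K_d increases ζω_n = (3.3+3.1K_d)/2 while the loop stays underdamped, so T_s ≈ 4/(ζω_n) decreases.

decrease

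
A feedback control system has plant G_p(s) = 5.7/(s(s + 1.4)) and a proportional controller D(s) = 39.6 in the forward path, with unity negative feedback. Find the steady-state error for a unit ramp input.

0.0062

The loop has one pole at the origin (type 1). Velocity error constant K_v = lim_{s→0} s·D(s)G_p(s) = 39.6·5.7/1.4 = 161.2.
Steady-state error to a unit ramp: e_ss = 1/K_v = 0.0062.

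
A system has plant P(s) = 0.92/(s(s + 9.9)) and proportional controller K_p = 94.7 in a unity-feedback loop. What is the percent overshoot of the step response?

Closed-loop characteristic equation: s² + 9.9s + 87.12 = 0, so ω_n = 9.334 rad/s and ζ = 9.9/(2·9.334) = 0.5303.
%OS = 100·exp(−πζ/√(1−ζ²)) = 100·exp(−π·0.5303/√0.7188) = 14%.

14%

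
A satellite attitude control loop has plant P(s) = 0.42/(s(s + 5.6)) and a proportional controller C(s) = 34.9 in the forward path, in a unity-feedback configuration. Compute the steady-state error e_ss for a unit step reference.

0

The open loop C(s)P(s) has a pole at the origin (type 1), so the static position error constant is infinite and e_ss = 1/(1+∞) = 0.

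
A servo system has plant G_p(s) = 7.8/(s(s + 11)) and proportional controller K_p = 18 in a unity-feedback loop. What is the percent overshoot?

19.3%

Closed-loop characteristic equation: s² + 11s + 140.4 = 0, so ω_n = 11.85 rad/s and ζ = 11/(2·11.85) = 0.4642.
%OS = 100·exp(−πζ/√(1−ζ²)) = 100·exp(−π·0.4642/√0.7845) = 19.3%.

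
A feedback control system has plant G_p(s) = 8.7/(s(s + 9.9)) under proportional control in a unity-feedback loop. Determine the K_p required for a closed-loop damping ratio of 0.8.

Closed-loop characteristic equation: s² + 9.9s + K_p·8.7 = 0.
So ω_n = √(8.7K_p) and 2ζω_n = 9.9, giving ζ = 9.9/(2√(8.7K_p)).
Setting ζ = 0.8: √(8.7K_p) = 9.9/(2·0.8) = 6.188, so K_p = 38.29/8.7 = 4.4.

K_p = 4.4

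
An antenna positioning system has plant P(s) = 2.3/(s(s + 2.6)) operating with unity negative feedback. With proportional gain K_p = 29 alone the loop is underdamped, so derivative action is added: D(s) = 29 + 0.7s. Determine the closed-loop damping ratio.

Forward path: (29 + 0.7s)·2.3/(s(s+2.6)). The closed-loop characteristic equation is s² + (2.6 + 2.3·0.7)s + 2.3·29 = 0.
That is s² + 4.21s + 66.7 = 0, so ω_n = 8.167 rad/s and ζ = 4.21/(2·8.167) = 0.2577.

ζ = 0.258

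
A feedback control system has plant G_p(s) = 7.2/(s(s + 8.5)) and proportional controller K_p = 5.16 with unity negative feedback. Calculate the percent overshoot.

The closed-loop denominator s² + 8.5s + 37.15 gives ω_n = √37.15 = 6.095 and ζ = 8.5/(2ω_n) = 0.6973.
%OS = 100·exp(−πζ/√(1−ζ²)) = 100·exp(−π·0.6973/√0.5138) = 4.71%.

4.71%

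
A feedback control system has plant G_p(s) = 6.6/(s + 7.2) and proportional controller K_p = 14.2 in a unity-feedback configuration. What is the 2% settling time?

T_s ≈ 0.0396 s

Closed-loop transfer function: T(s) = K_p·G_p(s)/(1 + K_p·G_p(s)) = 93.72/(s + 7.2 + 93.72) = 93.72/(s + 100.9).
Time constant τ = 1/100.9 = 0.009909 s, so the 2% settling time is about 4τ = 0.0396 s.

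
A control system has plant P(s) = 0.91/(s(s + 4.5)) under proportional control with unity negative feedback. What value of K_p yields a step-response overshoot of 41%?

From %OS = 100·exp(−πζ/√(1−ζ²)) = 41%, ζ = −ln(0.41)/√(π²+ln²(0.41)) = 0.273.
Characteristic equation s² + 4.5s + 0.91K_p = 0 gives ζ = 4.5/(2√(0.91K_p)).
Setting ζ = 0.273: √(0.91K_p) = 4.5/(2·0.273) = 8.241, so K_p = 67.92/0.91 = 74.6.

K_p = 74.6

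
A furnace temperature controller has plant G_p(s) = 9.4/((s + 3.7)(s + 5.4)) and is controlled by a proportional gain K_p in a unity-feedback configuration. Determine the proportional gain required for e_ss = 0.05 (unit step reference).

K_p = 40.4

For a type-0 loop with proportional control, e_ss = 1/(1 + K_p·G_p(0)).
G_p(0) = 0.4705. Require 1/(1 + K_p·0.4705) = 0.05, so 1 + 0.4705·K_p = 20.
K_p = (20 − 1)/0.4705 = 40.4.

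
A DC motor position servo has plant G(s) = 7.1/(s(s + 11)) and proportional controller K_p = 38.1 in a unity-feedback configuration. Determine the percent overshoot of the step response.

32.8%

Closed-loop characteristic equation: s² + 11s + 270.5 = 0, so ω_n = 16.45 rad/s and ζ = 11/(2·16.45) = 0.3344.
%OS = 100·exp(−πζ/√(1−ζ²)) = 100·exp(−π·0.3344/√0.8882) = 32.8%.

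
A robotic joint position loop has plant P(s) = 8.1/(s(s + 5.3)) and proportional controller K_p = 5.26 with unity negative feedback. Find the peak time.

T_p = 0.527 s

Closed-loop characteristic equation: s² + 5.3s + 42.61 = 0, so ω_n = 6.527 rad/s and ζ = 5.3/(2·6.527) = 0.406.
Damped frequency ω_d = ω_n√(1−ζ²) = 5.965 rad/s, so peak time T_p = π/ω_d = 0.527 s.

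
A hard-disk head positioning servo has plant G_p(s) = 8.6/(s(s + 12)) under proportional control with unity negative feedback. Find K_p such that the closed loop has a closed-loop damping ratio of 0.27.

Closed-loop characteristic equation: s² + 12s + K_p·8.6 = 0.
So ω_n = √(8.6K_p) and 2ζω_n = 12, giving ζ = 12/(2√(8.6K_p)).
Setting ζ = 0.27: √(8.6K_p) = 12/(2·0.27) = 22.22, so K_p = 493.8/8.6 = 57.4.

K_p = 57.4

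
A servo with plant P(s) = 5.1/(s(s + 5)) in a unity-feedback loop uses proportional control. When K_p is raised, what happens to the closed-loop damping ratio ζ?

ζ = 5/(2√(5.1K_p)); increasing K_p raises the denominator, so ζ falls.

decrease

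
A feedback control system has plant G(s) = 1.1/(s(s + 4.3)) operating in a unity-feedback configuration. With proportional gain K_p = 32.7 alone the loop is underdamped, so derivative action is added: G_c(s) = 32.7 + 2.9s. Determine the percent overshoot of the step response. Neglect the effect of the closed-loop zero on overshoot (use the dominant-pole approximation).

Forward path: (32.7 + 2.9s)·1.1/(s(s+4.3)). The closed-loop characteristic equation is s² + (4.3 + 1.1·2.9)s + 1.1·32.7 = 0.
That is s² + 7.49s + 35.97 = 0, so ω_n = 5.997 rad/s and ζ = 7.49/(2·5.997) = 0.6244.
%OS = 100·exp(−πζ/√(1−ζ²)) = 8.11%.

8.11%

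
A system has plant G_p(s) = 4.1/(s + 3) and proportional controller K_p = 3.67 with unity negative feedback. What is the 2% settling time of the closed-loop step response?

T_s ≈ 0.222 s

Closed-loop transfer function: T(s) = K_p·G_p(s)/(1 + K_p·G_p(s)) = 15.05/(s + 3 + 15.05) = 15.05/(s + 18.05).
Time constant τ = 1/18.05 = 0.05541 s, so the 2% settling time is about 4τ = 0.222 s.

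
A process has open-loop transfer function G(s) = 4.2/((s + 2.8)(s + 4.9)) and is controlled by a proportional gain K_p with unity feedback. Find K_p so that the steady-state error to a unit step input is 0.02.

K_p = 160

For a type-0 loop with proportional control, e_ss = 1/(1 + K_p·G(0)).
G(0) = 0.3061. Require 1/(1 + K_p·0.3061) = 0.02, so 1 + 0.3061·K_p = 50.
K_p = (50 − 1)/0.3061 = 160.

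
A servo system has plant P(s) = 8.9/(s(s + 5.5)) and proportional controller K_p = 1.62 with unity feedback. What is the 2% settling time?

The closed-loop denominator s² + 5.5s + 14.42 gives ω_n = √14.42 = 3.797 and ζ = 5.5/(2ω_n) = 0.7242.
2% settling time T_s ≈ 4/(ζω_n) = 4/2.75 = 1.45 s.

T_s ≈ 1.45 s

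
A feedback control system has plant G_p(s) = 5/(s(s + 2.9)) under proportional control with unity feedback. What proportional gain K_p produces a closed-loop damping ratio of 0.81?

Closed-loop characteristic equation: s² + 2.9s + K_p·5 = 0.
So ω_n = √(5K_p) and 2ζω_n = 2.9, giving ζ = 2.9/(2√(5K_p)).
Setting ζ = 0.81: √(5K_p) = 2.9/(2·0.81) = 1.79, so K_p = 3.205/5 = 0.641.

K_p = 0.641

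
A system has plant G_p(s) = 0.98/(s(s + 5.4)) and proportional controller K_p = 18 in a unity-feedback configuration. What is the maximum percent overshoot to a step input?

7.16%

From 1 + K_pG_p(s) = 0: s² + 5.4s + 17.64 = 0 ⇒ ω_n = 4.2, ζ = 0.6429.
%OS = 100·exp(−πζ/√(1−ζ²)) = 100·exp(−π·0.6429/√0.5867) = 7.16%.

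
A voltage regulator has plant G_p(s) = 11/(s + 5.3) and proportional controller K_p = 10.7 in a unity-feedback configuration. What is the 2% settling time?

Closed-loop transfer function: T(s) = K_p·G_p(s)/(1 + K_p·G_p(s)) = 117.7/(s + 5.3 + 117.7) = 117.7/(s + 123).
Time constant τ = 1/123 = 0.00813 s, so the 2% settling time is about 4τ = 0.0325 s.

T_s ≈ 0.0325 s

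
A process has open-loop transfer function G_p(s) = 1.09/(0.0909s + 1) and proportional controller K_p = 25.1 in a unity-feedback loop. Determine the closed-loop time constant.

Closed loop: T(s) = K_p·G_p/(1+K_p·G_p) = 27.36/(0.0909s + 1 + 27.36), with pole at s = −(1 + 27.36)/0.0909 = −312.
Closed-loop time constant τ = 1/312 = 0.00321 s.

τ = 0.00321 s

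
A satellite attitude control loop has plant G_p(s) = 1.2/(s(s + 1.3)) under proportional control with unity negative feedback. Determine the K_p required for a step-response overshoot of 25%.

From %OS = 100·exp(−πζ/√(1−ζ²)) = 25%, ζ = −ln(0.25)/√(π²+ln²(0.25)) = 0.4037.
Characteristic equation s² + 1.3s + 1.2K_p = 0 gives ζ = 1.3/(2√(1.2K_p)).
Setting ζ = 0.4037: √(1.2K_p) = 1.3/(2·0.4037) = 1.61, so K_p = 2.592/1.2 = 2.16.

K_p = 2.16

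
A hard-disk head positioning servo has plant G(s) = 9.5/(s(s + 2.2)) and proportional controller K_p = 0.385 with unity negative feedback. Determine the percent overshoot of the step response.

11%

Closed-loop characteristic equation: s² + 2.2s + 3.658 = 0, so ω_n = 1.912 rad/s and ζ = 2.2/(2·1.912) = 0.5752.
%OS = 100·exp(−πζ/√(1−ζ²)) = 100·exp(−π·0.5752/√0.6692) = 11%.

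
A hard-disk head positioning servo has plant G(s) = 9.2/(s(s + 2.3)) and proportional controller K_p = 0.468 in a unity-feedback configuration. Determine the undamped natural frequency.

The closed-loop denominator is s(s+2.3) + 0.468·9.2 = s² + 2.3s + 4.306.
Matching s² + 2ζω_n s + ω_n²: ω_n = √4.306 = 2.075 rad/s and 2ζω_n = 2.3, so ζ = 2.3/(2·2.075) = 0.554.

ω_n = 2.07 rad/s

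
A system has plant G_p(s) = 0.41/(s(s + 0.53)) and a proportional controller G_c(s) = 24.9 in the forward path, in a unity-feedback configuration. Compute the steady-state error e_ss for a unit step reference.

0

The open loop G_c(s)G_p(s) has a pole at the origin (type 1), so the static position error constant is infinite and e_ss = 1/(1+∞) = 0.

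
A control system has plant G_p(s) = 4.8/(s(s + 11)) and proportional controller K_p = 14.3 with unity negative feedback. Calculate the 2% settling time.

T_s ≈ 0.727 s

The closed-loop denominator s² + 11s + 68.64 gives ω_n = √68.64 = 8.285 and ζ = 11/(2ω_n) = 0.6639.
2% settling time T_s ≈ 4/(ζω_n) = 4/5.5 = 0.727 s.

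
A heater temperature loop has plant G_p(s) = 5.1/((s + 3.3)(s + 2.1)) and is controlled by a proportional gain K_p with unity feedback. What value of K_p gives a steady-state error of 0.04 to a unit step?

For a type-0 loop with proportional control, e_ss = 1/(1 + K_p·G_p(0)).
G_p(0) = 0.7359. Require 1/(1 + K_p·0.7359) = 0.04, so 1 + 0.7359·K_p = 25.
K_p = (25 − 1)/0.7359 = 32.6.

K_p = 32.6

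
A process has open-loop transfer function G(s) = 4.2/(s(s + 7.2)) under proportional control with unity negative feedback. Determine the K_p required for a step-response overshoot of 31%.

From %OS = 100·exp(−πζ/√(1−ζ²)) = 31%, ζ = −ln(0.31)/√(π²+ln²(0.31)) = 0.3493.
Characteristic equation s² + 7.2s + 4.2K_p = 0 gives ζ = 7.2/(2√(4.2K_p)).
Setting ζ = 0.3493: √(4.2K_p) = 7.2/(2·0.3493) = 10.31, so K_p = 106.2/4.2 = 25.3.

K_p = 25.3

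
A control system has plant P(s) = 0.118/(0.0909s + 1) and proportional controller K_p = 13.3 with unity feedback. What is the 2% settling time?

T_s ≈ 0.142 s

Closed loop: T(s) = K_p·P/(1+K_p·P) = 1.569/(0.0909s + 1 + 1.569), with pole at s = −(1 + 1.569)/0.0909 = −28.27.
τ = 1/28.27 = 0.03538 s, so 2% settling time ≈ 4τ = 0.142 s.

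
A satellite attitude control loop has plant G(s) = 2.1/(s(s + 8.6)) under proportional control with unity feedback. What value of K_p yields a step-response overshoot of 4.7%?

K_p = 18.1

From %OS = 100·exp(−πζ/√(1−ζ²)) = 4.7%, ζ = −ln(0.047)/√(π²+ln²(0.047)) = 0.6975.
Characteristic equation s² + 8.6s + 2.1K_p = 0 gives ζ = 8.6/(2√(2.1K_p)).
Setting ζ = 0.6975: √(2.1K_p) = 8.6/(2·0.6975) = 6.165, so K_p = 38.01/2.1 = 18.1.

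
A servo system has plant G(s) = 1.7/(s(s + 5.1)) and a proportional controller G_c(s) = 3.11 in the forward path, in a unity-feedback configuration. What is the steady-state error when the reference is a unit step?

0

The open loop G_c(s)G(s) has a pole at the origin (type 1), so the static position error constant is infinite and e_ss = 1/(1+∞) = 0.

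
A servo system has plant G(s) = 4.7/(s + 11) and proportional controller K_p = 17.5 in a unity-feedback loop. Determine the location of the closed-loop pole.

Closed-loop transfer function: T(s) = K_p·G(s)/(1 + K_p·G(s)) = 82.25/(s + 11 + 82.25) = 82.25/(s + 93.25).
The closed-loop pole is at s = −93.25.

s = -93.25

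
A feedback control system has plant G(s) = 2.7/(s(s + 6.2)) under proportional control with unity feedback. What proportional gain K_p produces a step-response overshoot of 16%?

K_p = 14

From %OS = 100·exp(−πζ/√(1−ζ²)) = 16%, ζ = −ln(0.16)/√(π²+ln²(0.16)) = 0.5039.
Characteristic equation s² + 6.2s + 2.7K_p = 0 gives ζ = 6.2/(2√(2.7K_p)).
Setting ζ = 0.5039: √(2.7K_p) = 6.2/(2·0.5039) = 6.152, so K_p = 37.85/2.7 = 14.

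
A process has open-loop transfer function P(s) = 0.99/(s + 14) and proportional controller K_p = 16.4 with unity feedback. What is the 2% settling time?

Closed-loop transfer function: T(s) = K_p·P(s)/(1 + K_p·P(s)) = 16.24/(s + 14 + 16.24) = 16.24/(s + 30.24).
Time constant τ = 1/30.24 = 0.03307 s, so the 2% settling time is about 4τ = 0.132 s.

T_s ≈ 0.132 s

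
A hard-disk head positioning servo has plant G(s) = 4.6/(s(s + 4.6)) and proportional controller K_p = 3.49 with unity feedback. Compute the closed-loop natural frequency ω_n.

1 + K_p·G(s) = 0 gives s² + 4.6s + 16.05 = 0.
Matching s² + 2ζω_n s + ω_n²: ω_n = √16.05 = 4.007 rad/s and 2ζω_n = 4.6, so ζ = 4.6/(2·4.007) = 0.574.

ω_n = 4.01 rad/s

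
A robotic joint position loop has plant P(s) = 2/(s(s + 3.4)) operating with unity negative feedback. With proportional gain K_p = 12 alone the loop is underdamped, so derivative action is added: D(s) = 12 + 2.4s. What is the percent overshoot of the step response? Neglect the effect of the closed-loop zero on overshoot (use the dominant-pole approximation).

0.82%

Forward path: (12 + 2.4s)·2/(s(s+3.4)). The closed-loop characteristic equation is s² + (3.4 + 2·2.4)s + 2·12 = 0.
That is s² + 8.2s + 24 = 0, so ω_n = 4.899 rad/s and ζ = 8.2/(2·4.899) = 0.8369.
%OS = 100·exp(−πζ/√(1−ζ²)) = 0.82%.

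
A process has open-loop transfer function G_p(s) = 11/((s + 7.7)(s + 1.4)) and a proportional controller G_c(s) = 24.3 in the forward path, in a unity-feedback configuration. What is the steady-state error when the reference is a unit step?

The loop is type 0. Static position error constant K_pos = G_c(0)·G_p(0) = 24.3·1.02 = 24.8.
Steady-state error to a unit step: e_ss = 1/(1+K_pos) = 1/25.8 = 0.0388.

0.0388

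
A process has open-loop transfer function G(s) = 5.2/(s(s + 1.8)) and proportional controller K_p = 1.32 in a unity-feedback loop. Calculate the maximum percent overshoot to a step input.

Closed-loop characteristic equation: s² + 1.8s + 6.864 = 0, so ω_n = 2.62 rad/s and ζ = 1.8/(2·2.62) = 0.3435.
%OS = 100·exp(−πζ/√(1−ζ²)) = 100·exp(−π·0.3435/√0.882) = 31.7%.

31.7%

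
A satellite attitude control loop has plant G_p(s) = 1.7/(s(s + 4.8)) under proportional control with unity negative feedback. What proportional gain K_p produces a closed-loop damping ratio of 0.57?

Closed-loop characteristic equation: s² + 4.8s + K_p·1.7 = 0.
So ω_n = √(1.7K_p) and 2ζω_n = 4.8, giving ζ = 4.8/(2√(1.7K_p)).
Setting ζ = 0.57: √(1.7K_p) = 4.8/(2·0.57) = 4.211, so K_p = 17.73/1.7 = 10.4.

K_p = 10.4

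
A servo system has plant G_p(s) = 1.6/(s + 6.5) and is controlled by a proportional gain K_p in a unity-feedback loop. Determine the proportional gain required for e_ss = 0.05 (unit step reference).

The loop is type 0, so e_ss(step) = 1/(1 + K_pos) with K_pos = K_p·G_p(0).
G_p(0) = 0.2462. Require 1/(1 + K_p·0.2462) = 0.05, so 1 + 0.2462·K_p = 20.
K_p = (20 − 1)/0.2462 = 77.2.

K_p = 77.2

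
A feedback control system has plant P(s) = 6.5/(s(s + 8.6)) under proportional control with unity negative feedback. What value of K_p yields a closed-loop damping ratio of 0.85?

K_p = 3.94

Closed-loop characteristic equation: s² + 8.6s + K_p·6.5 = 0.
So ω_n = √(6.5K_p) and 2ζω_n = 8.6, giving ζ = 8.6/(2√(6.5K_p)).
Setting ζ = 0.85: √(6.5K_p) = 8.6/(2·0.85) = 5.059, so K_p = 25.59/6.5 = 3.94.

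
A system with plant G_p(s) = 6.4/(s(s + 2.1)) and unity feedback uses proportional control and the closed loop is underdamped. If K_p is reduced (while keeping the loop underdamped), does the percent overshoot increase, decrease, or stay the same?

ζ = 2.1/(2√(6.4K_p)) rises as K_p falls; higher damping means less overshoot.

decrease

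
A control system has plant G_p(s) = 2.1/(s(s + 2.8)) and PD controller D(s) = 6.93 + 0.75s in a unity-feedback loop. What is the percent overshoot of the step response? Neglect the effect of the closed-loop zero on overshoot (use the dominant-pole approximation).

Forward path: (6.93 + 0.75s)·2.1/(s(s+2.8)). The closed-loop characteristic equation is s² + (2.8 + 2.1·0.75)s + 2.1·6.93 = 0.
That is s² + 4.375s + 14.55 = 0, so ω_n = 3.815 rad/s and ζ = 4.375/(2·3.815) = 0.5734.
%OS = 100·exp(−πζ/√(1−ζ²)) = 11.1%.

11.1%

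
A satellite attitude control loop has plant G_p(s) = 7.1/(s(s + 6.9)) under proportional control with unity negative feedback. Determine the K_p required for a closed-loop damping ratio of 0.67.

K_p = 3.73

Closed-loop characteristic equation: s² + 6.9s + K_p·7.1 = 0.
So ω_n = √(7.1K_p) and 2ζω_n = 6.9, giving ζ = 6.9/(2√(7.1K_p)).
Setting ζ = 0.67: √(7.1K_p) = 6.9/(2·0.67) = 5.149, so K_p = 26.51/7.1 = 3.73.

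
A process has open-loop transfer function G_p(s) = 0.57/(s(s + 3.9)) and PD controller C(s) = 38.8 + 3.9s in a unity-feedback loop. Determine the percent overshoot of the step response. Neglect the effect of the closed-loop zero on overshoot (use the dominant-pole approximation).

Forward path: (38.8 + 3.9s)·0.57/(s(s+3.9)). The closed-loop characteristic equation is s² + (3.9 + 0.57·3.9)s + 0.57·38.8 = 0.
That is s² + 6.123s + 22.12 = 0, so ω_n = 4.703 rad/s and ζ = 6.123/(2·4.703) = 0.651.
%OS = 100·exp(−πζ/√(1−ζ²)) = 6.76%.

6.76%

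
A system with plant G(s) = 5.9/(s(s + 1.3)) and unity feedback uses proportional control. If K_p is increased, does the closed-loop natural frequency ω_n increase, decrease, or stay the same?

increase

ω_n = √(5.9·K_p), which grows with K_p.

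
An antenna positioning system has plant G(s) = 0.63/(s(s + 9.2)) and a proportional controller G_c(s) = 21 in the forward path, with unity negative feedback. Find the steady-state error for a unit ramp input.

The loop has one pole at the origin (type 1). Velocity error constant K_v = lim_{s→0} s·G_c(s)G(s) = 21·0.63/9.2 = 1.438.
Steady-state error to a unit ramp: e_ss = 1/K_v = 0.695.

0.695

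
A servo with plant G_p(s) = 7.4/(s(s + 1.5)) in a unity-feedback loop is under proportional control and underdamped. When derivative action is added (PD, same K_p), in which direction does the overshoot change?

decrease

With PD the characteristic equation becomes s² + (a + K·K_d)s + K·K_p = 0; the damping term grows, ζ rises, overshoot falls.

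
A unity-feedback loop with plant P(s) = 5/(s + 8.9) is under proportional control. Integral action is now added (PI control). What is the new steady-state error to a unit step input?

The integrator makes K_pos = lim_{s→0} C(s)G(s) infinite, so e_ss = 1/(1+K_pos) = 0.

0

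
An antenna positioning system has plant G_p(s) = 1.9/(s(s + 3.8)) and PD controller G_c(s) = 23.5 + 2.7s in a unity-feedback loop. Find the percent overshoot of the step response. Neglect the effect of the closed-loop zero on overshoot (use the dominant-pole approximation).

5.95%

Forward path: (23.5 + 2.7s)·1.9/(s(s+3.8)). The closed-loop characteristic equation is s² + (3.8 + 1.9·2.7)s + 1.9·23.5 = 0.
That is s² + 8.93s + 44.65 = 0, so ω_n = 6.682 rad/s and ζ = 8.93/(2·6.682) = 0.6682.
%OS = 100·exp(−πζ/√(1−ζ²)) = 5.95%.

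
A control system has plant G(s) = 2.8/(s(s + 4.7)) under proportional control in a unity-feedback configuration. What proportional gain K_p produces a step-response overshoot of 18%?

K_p = 8.59

From %OS = 100·exp(−πζ/√(1−ζ²)) = 18%, ζ = −ln(0.18)/√(π²+ln²(0.18)) = 0.4791.
Characteristic equation s² + 4.7s + 2.8K_p = 0 gives ζ = 4.7/(2√(2.8K_p)).
Setting ζ = 0.4791: √(2.8K_p) = 4.7/(2·0.4791) = 4.905, so K_p = 24.06/2.8 = 8.59.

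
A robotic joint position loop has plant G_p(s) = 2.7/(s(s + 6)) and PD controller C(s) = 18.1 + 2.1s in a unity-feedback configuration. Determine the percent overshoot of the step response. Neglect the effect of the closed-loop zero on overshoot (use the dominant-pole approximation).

0.855%

Forward path: (18.1 + 2.1s)·2.7/(s(s+6)). The closed-loop characteristic equation is s² + (6 + 2.7·2.1)s + 2.7·18.1 = 0.
That is s² + 11.67s + 48.87 = 0, so ω_n = 6.991 rad/s and ζ = 11.67/(2·6.991) = 0.8347.
%OS = 100·exp(−πζ/√(1−ζ²)) = 0.855%.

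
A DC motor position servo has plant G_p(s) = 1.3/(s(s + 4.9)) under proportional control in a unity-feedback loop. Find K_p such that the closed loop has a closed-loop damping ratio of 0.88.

Closed-loop characteristic equation: s² + 4.9s + K_p·1.3 = 0.
So ω_n = √(1.3K_p) and 2ζω_n = 4.9, giving ζ = 4.9/(2√(1.3K_p)).
Setting ζ = 0.88: √(1.3K_p) = 4.9/(2·0.88) = 2.784, so K_p = 7.751/1.3 = 5.96.

K_p = 5.96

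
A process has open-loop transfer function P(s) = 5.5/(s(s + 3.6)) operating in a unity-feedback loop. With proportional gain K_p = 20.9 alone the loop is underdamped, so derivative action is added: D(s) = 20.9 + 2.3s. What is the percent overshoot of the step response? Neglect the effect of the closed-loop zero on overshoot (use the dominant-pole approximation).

2.6%

Forward path: (20.9 + 2.3s)·5.5/(s(s+3.6)). The closed-loop characteristic equation is s² + (3.6 + 5.5·2.3)s + 5.5·20.9 = 0.
That is s² + 16.25s + 114.9 = 0, so ω_n = 10.72 rad/s and ζ = 16.25/(2·10.72) = 0.7578.
%OS = 100·exp(−πζ/√(1−ζ²)) = 2.6%.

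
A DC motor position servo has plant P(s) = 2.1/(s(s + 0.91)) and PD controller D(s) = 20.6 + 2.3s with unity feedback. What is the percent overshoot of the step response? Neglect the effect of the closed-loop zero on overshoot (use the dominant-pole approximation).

Forward path: (20.6 + 2.3s)·2.1/(s(s+0.91)). The closed-loop characteristic equation is s² + (0.91 + 2.1·2.3)s + 2.1·20.6 = 0.
That is s² + 5.74s + 43.26 = 0, so ω_n = 6.577 rad/s and ζ = 5.74/(2·6.577) = 0.4364.
%OS = 100·exp(−πζ/√(1−ζ²)) = 21.8%.

21.8%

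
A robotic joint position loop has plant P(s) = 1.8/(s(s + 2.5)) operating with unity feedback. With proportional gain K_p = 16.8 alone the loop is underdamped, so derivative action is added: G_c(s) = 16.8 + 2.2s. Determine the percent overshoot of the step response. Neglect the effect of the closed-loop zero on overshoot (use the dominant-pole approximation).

10.2%

Forward path: (16.8 + 2.2s)·1.8/(s(s+2.5)). The closed-loop characteristic equation is s² + (2.5 + 1.8·2.2)s + 1.8·16.8 = 0.
That is s² + 6.46s + 30.24 = 0, so ω_n = 5.499 rad/s and ζ = 6.46/(2·5.499) = 0.5874.
%OS = 100·exp(−πζ/√(1−ζ²)) = 10.2%.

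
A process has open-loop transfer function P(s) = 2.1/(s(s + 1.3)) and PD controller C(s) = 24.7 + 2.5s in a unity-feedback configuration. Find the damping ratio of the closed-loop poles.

ζ = 0.455

Forward path: (24.7 + 2.5s)·2.1/(s(s+1.3)). The closed-loop characteristic equation is s² + (1.3 + 2.1·2.5)s + 2.1·24.7 = 0.
That is s² + 6.55s + 51.87 = 0, so ω_n = 7.202 rad/s and ζ = 6.55/(2·7.202) = 0.4547.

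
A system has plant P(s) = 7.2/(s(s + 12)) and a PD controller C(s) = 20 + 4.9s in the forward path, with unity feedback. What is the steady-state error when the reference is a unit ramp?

The loop has one pole at the origin (type 1). Velocity error constant K_v = lim_{s→0} s·C(s)P(s) = 20·7.2/12 = 12.
Steady-state error to a unit ramp: e_ss = 1/K_v = 0.0833.

0.0833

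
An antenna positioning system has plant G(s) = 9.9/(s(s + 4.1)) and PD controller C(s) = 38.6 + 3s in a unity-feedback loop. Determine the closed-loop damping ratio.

Forward path: (38.6 + 3s)·9.9/(s(s+4.1)). The closed-loop characteristic equation is s² + (4.1 + 9.9·3)s + 9.9·38.6 = 0.
That is s² + 33.8s + 382.1 = 0, so ω_n = 19.55 rad/s and ζ = 33.8/(2·19.55) = 0.8645.

ζ = 0.865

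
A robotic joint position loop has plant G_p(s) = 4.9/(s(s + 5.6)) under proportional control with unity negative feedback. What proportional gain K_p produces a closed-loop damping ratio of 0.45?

Closed-loop characteristic equation: s² + 5.6s + K_p·4.9 = 0.
So ω_n = √(4.9K_p) and 2ζω_n = 5.6, giving ζ = 5.6/(2√(4.9K_p)).
Setting ζ = 0.45: √(4.9K_p) = 5.6/(2·0.45) = 6.222, so K_p = 38.72/4.9 = 7.9.

K_p = 7.9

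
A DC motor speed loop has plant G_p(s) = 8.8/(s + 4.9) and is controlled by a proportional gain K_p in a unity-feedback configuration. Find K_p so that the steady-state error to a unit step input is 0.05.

The loop is type 0, so e_ss(step) = 1/(1 + K_pos) with K_pos = K_p·G_p(0).
G_p(0) = 1.796. Require 1/(1 + K_p·1.796) = 0.05, so 1 + 1.796·K_p = 20.
K_p = (20 − 1)/1.796 = 10.6.

K_p = 10.6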